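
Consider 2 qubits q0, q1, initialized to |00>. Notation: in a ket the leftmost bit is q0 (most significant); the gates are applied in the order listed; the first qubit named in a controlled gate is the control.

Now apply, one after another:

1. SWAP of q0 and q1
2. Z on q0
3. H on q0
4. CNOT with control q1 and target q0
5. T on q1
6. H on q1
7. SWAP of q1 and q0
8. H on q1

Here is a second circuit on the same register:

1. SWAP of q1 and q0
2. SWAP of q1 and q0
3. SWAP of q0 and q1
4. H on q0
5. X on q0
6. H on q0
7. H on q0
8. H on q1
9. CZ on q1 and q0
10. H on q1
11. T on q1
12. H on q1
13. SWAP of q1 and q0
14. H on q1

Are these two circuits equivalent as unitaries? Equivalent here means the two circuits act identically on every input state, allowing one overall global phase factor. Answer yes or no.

No — the two circuits implement different unitaries, even allowing a global phase.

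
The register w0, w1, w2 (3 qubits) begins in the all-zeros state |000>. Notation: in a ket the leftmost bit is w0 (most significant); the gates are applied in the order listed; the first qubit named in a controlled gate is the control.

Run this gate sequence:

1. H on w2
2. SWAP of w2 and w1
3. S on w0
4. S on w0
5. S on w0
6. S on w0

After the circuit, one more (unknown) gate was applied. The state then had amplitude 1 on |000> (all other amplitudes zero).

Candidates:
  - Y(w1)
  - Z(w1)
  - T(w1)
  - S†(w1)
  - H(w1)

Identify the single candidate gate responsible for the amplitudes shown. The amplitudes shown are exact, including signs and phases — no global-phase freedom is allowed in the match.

The applied gate was H(w1).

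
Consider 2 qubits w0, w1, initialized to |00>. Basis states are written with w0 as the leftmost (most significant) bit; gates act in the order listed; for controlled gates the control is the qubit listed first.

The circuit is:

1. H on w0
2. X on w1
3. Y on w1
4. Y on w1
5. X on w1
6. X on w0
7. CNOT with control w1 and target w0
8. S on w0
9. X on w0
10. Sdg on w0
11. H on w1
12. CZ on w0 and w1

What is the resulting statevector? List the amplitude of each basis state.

The resulting statevector has amplitude I/2 on |00>, I/2 on |01>, -I/2 on |10>, I/2 on |11>. Key observation: gates 2-5 undo each other exactly, leaving only the rest of the circuit to track.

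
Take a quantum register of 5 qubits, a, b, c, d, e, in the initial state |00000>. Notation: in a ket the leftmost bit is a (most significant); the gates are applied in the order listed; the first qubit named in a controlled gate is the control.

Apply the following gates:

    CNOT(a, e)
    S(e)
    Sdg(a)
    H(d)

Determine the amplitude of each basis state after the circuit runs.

After the circuit, the state carries amplitude sqrt(2)/2 on |00000>, sqrt(2)/2 on |00010>, and 0 on every other basis state.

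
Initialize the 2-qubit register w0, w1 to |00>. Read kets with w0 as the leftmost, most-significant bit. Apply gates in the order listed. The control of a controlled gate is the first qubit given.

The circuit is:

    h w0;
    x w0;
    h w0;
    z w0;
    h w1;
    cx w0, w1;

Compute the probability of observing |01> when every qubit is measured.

The probability of measuring |01> is 1/2.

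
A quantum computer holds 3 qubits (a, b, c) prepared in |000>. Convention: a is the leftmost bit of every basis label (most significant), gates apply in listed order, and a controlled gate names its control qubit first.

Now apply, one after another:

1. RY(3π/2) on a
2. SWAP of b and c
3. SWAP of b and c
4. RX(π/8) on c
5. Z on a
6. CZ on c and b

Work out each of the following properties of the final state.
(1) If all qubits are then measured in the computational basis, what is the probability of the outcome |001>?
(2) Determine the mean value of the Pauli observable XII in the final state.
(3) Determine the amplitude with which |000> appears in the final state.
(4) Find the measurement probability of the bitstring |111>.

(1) The probability of measuring |001> is sin(pi/16)**2/2.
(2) The observable XII averages to 1.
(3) The final state's coefficient on |000> equals -sqrt(2)*cos(pi/16)/2.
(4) Outcome |111> occurs with probability 0.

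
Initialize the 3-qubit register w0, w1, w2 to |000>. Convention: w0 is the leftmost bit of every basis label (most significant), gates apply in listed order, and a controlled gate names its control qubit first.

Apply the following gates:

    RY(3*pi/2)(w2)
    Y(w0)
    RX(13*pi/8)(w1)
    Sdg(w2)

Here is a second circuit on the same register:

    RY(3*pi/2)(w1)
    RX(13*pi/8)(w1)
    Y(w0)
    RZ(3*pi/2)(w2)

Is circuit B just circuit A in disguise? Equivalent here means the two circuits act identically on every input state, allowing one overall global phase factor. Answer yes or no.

No: there is an input state on which the two circuits produce genuinely different outputs (not merely differing by a phase).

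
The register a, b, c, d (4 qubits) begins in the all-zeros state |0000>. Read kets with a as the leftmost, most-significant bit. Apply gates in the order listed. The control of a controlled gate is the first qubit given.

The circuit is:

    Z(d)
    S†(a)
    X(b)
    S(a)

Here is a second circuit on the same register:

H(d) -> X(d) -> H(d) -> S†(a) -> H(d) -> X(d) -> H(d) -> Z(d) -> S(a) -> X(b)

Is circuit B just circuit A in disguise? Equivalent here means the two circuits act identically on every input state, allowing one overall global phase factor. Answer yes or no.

Yes, they are equivalent — the unitaries differ by at most a global phase.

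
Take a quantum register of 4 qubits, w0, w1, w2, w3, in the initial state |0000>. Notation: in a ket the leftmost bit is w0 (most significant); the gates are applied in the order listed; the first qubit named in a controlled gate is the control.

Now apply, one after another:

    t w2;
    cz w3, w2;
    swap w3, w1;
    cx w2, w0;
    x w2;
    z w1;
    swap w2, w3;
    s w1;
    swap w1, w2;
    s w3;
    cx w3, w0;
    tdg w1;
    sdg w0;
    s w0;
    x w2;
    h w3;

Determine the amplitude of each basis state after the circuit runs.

The final amplitudes are sqrt(2)*I/2 on |1010>, -sqrt(2)*I/2 on |1011>, and 0 on every other basis state.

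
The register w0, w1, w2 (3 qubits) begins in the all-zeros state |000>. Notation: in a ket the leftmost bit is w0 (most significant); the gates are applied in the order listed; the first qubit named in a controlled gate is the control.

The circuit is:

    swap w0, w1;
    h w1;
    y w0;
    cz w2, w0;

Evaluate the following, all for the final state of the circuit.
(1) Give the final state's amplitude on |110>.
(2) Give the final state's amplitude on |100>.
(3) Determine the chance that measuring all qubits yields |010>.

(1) |110> carries amplitude sqrt(2)*I/2 in the final state.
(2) The final state's coefficient on |100> equals sqrt(2)*I/2.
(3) Outcome |010> occurs with probability 0.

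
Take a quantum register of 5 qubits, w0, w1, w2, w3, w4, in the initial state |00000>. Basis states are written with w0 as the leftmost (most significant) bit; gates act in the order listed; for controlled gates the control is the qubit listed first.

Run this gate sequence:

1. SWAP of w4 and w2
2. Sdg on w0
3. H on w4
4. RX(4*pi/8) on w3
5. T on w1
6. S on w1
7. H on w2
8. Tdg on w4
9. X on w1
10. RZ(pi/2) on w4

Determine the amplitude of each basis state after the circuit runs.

The resulting statevector has amplitude -sqrt(2)*exp(3*I*pi/4)/4 on |01000>, sqrt(2)/4 on |01001>, -sqrt(2)*exp(I*pi/4)/4 on |01010>, -sqrt(2)*I/4 on |01011>, -sqrt(2)*exp(3*I*pi/4)/4 on |01100>, sqrt(2)/4 on |01101>, -sqrt(2)*exp(I*pi/4)/4 on |01110>, -sqrt(2)*I/4 on |01111>, and 0 on every other basis state.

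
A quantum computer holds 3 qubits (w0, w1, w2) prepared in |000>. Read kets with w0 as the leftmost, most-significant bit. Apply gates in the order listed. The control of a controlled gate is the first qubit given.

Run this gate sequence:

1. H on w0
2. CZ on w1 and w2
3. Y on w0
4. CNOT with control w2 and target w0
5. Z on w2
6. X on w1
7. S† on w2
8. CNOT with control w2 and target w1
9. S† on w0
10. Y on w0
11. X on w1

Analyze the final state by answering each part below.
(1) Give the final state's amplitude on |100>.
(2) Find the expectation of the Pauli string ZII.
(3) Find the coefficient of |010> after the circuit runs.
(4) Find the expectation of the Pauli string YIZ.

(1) The amplitude on |100> is sqrt(2)/2.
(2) The expectation value of ZII is 0.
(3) The amplitude on |010> is 0.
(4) The observable YIZ averages to 1.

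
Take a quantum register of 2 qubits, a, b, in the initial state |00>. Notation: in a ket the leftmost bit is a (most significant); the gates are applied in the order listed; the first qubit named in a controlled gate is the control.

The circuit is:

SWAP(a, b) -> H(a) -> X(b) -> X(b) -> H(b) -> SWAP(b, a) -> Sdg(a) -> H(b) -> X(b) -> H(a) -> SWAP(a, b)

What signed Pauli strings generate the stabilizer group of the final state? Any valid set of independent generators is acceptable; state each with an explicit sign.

One valid set of independent stabilizer generators is +IY, -ZI (any independent generating set of the same group is equally correct).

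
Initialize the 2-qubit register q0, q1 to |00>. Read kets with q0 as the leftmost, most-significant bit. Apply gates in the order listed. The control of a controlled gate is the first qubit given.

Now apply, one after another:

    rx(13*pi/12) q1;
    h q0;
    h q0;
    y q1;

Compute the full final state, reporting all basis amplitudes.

After the circuit, the state carries amplitude -sqrt(3*sqrt(2) + 6)/4 - sqrt(2 - sqrt(2))/4 on |00>, -I*sqrt(sqrt(2) + 2)/4 + I*sqrt(6 - 3*sqrt(2))/4 on |01>, 0 on |10>, 0 on |11>. Key observation: the block from step 2 through step 3 cancels to the identity and can be dropped.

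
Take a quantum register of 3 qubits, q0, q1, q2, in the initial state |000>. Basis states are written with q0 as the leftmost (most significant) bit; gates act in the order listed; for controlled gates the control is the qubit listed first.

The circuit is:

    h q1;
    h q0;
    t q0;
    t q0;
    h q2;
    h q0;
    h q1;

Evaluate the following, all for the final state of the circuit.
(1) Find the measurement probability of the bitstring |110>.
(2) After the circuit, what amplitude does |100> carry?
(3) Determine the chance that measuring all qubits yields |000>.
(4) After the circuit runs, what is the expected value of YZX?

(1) A full measurement returns |110> with probability 0.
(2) The amplitude on |100> is sqrt(2)*(1 - I)/4.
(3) The probability of measuring |000> is 1/4.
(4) In the final state, YZX has expectation -1.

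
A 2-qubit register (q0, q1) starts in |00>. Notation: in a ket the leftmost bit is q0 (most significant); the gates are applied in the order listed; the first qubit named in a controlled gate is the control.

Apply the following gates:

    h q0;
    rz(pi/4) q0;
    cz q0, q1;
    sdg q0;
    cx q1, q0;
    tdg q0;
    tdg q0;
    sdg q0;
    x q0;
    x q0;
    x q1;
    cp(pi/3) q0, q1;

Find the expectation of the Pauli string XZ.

The observable XZ averages to sqrt(2)/4 + sqrt(6)/4.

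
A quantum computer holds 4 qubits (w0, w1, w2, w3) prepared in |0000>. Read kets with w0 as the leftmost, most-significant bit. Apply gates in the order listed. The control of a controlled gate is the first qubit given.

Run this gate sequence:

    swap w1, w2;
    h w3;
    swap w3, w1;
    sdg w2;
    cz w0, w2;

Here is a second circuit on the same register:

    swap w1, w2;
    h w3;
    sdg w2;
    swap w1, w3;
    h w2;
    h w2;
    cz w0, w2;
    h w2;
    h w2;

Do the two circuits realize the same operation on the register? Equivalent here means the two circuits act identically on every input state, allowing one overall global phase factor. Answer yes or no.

Yes, they are equivalent — the unitaries differ by at most a global phase.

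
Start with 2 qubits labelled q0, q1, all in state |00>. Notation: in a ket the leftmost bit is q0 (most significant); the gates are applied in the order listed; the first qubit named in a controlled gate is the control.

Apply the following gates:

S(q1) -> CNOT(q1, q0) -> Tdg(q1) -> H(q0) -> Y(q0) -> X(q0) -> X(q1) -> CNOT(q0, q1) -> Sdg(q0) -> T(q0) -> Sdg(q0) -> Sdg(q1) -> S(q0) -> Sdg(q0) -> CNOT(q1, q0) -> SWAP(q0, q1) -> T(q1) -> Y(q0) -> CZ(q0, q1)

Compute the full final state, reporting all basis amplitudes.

The final amplitudes are 0 on |00>, -sqrt(2)*exp(3*I*pi/4)/2 on |01>, 0 on |10>, sqrt(2)*I/2 on |11>.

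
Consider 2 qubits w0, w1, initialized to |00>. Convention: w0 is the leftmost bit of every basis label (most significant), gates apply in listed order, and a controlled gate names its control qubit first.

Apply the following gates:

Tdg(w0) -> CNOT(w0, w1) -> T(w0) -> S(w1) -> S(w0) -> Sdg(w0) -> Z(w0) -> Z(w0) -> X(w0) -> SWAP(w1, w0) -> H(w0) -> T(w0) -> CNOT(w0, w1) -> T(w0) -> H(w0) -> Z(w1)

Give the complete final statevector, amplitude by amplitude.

The final amplitudes are I/2 on |00>, -1/2 on |01>, -I/2 on |10>, -1/2 on |11>. Key observation: steps 5-6 multiply out to the identity, so the circuit reduces to the remaining gates.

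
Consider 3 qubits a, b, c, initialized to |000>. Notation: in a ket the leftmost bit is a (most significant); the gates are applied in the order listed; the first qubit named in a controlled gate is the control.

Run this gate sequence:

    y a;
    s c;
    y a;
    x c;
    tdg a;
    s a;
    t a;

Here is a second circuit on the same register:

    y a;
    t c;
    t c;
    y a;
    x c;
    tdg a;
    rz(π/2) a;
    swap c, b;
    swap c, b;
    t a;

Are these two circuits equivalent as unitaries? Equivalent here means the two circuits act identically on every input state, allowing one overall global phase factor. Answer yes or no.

Yes, they are equivalent — the unitaries differ by at most a global phase.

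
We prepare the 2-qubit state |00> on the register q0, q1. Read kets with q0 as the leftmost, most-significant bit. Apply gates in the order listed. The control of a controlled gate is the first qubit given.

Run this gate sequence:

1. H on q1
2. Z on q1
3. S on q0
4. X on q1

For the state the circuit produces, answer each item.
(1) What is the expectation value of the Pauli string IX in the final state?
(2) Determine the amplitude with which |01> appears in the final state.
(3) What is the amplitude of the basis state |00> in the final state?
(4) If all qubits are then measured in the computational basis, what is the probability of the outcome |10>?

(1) The observable IX averages to -1.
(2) The amplitude on |01> is sqrt(2)/2.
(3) The final state's coefficient on |00> equals -sqrt(2)/2.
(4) The probability of measuring |10> is 0.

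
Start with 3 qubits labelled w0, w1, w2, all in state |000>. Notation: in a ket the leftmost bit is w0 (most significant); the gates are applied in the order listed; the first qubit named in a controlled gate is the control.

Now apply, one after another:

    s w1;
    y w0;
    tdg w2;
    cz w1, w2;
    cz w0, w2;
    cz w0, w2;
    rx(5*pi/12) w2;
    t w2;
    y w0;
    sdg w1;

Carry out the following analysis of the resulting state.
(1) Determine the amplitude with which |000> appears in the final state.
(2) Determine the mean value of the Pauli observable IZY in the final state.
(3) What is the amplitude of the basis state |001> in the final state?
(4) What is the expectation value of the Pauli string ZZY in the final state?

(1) |000> carries amplitude sqrt(6 - 3*sqrt(2))/4 + sqrt(sqrt(2) + 2)/4 in the final state.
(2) The expectation value of IZY is -sqrt(3)/4 - 1/4.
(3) The amplitude on |001> is (-sqrt(3*sqrt(2) + 6)/4 + sqrt(2 - sqrt(2))/4)*exp(3*I*pi/4).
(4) The expectation value of ZZY is -sqrt(3)/4 - 1/4.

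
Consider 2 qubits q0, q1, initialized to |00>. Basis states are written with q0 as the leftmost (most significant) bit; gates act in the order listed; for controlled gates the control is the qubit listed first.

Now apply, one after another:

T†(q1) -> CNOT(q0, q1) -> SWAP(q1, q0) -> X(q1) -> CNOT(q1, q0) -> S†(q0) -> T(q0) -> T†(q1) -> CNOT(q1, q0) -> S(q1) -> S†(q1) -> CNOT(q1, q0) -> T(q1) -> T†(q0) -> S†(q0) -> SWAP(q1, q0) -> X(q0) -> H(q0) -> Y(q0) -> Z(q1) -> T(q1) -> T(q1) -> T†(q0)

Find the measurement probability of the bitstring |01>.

A full measurement returns |01> with probability 1/2. Key observation: steps 7-14 multiply out to the identity, so the circuit reduces to the remaining gates.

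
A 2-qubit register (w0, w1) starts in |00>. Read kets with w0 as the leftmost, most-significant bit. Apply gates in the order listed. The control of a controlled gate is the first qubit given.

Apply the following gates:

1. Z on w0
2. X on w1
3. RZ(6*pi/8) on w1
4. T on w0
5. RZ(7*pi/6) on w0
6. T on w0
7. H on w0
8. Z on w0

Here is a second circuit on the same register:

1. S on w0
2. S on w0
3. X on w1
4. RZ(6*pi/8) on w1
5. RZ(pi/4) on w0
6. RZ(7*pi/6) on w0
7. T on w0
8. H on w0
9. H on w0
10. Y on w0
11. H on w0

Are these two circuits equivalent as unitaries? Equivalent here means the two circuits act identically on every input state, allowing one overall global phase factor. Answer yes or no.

No: there is an input state on which the two circuits produce genuinely different outputs (not merely differing by a phase).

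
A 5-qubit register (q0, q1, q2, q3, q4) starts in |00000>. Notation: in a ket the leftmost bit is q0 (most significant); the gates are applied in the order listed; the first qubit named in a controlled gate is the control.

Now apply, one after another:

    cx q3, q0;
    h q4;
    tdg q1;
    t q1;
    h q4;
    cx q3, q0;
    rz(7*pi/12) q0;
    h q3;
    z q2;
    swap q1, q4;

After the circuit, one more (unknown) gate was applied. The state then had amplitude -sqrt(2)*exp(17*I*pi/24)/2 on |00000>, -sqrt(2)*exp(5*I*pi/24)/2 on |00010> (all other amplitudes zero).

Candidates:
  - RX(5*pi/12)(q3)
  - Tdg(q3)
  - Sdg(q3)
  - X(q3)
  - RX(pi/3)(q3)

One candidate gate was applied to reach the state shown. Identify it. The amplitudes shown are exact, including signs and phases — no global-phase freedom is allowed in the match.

The unique candidate consistent with the amplitudes is Sdg(q3). Key observation: the block from step 1 through step 6 cancels to the identity and can be dropped.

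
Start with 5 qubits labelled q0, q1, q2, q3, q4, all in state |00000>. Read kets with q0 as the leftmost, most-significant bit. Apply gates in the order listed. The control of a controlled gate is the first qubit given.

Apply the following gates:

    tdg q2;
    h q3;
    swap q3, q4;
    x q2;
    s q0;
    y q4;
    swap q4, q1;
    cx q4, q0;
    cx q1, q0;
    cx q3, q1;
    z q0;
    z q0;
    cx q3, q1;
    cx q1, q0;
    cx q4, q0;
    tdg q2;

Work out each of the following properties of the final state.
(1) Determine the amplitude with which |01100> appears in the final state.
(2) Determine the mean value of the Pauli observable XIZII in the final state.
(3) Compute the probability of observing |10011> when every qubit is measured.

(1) The amplitude on |01100> is sqrt(2)*exp(I*pi/4)/2. Key observation: steps 8-15 multiply out to the identity, so the circuit reduces to the remaining gates.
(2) The observable XIZII averages to 0.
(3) The probability of measuring |10011> is 0.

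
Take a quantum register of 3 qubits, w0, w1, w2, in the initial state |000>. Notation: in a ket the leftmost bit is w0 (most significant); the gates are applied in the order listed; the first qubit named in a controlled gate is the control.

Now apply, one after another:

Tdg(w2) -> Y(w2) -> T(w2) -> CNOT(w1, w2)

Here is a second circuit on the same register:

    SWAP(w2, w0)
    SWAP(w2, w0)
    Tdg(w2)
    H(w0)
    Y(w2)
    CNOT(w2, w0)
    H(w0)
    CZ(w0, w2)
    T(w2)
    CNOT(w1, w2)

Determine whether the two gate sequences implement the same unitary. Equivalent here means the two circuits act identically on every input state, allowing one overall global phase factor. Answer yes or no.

Yes, they are equivalent — the unitaries differ by at most a global phase.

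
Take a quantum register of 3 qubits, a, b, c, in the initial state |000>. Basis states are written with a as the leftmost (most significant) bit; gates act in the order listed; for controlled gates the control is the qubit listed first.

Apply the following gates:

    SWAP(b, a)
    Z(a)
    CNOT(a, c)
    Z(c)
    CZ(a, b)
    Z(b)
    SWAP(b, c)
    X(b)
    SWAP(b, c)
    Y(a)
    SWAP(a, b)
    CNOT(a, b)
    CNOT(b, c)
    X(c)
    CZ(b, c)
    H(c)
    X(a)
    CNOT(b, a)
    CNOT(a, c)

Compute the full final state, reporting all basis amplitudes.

After the circuit, the state carries amplitude -sqrt(2)*I/2 on |010>, sqrt(2)*I/2 on |011>, and 0 on every other basis state.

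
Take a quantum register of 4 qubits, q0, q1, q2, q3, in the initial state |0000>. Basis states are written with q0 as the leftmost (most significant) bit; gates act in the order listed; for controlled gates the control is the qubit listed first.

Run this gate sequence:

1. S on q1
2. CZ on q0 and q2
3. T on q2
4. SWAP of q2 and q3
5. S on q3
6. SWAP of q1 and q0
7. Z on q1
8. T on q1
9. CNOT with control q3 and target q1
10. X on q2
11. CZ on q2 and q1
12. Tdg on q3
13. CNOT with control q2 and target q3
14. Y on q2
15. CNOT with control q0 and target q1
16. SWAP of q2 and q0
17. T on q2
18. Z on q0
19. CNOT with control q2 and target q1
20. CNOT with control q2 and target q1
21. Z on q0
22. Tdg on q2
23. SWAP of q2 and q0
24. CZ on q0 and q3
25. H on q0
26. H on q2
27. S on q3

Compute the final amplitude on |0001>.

The final state's coefficient on |0001> equals 1/2. Key observation: the block from step 16 through step 23 cancels to the identity and can be dropped.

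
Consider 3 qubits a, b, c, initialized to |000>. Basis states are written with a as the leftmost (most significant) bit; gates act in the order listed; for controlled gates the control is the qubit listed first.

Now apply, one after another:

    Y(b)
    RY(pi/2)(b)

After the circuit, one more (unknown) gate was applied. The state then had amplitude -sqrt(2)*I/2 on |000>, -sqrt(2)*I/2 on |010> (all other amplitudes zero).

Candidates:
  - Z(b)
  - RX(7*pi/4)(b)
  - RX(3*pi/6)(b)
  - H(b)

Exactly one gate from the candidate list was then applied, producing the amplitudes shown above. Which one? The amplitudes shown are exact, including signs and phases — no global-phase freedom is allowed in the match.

The applied gate was Z(b).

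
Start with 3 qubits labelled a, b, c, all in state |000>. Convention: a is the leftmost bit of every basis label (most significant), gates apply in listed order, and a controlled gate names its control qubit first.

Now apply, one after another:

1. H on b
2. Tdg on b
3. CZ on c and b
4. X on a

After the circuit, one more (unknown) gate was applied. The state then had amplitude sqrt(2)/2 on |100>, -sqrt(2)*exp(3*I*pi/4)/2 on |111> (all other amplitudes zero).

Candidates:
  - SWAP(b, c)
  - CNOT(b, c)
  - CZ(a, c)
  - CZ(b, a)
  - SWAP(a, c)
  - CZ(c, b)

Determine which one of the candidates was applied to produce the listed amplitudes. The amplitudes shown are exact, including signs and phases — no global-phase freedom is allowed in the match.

The applied gate was CNOT(b, c).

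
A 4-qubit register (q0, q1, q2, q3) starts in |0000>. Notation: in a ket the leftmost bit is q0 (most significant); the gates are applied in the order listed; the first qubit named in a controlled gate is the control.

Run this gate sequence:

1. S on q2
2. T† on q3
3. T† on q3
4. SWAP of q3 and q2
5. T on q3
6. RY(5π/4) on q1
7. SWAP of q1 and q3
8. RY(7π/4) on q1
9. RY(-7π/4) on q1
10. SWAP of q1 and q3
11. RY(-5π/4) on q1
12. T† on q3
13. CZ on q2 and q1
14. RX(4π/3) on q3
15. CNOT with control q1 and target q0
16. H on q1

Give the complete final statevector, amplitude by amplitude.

The resulting statevector has amplitude -sqrt(2)/4 on |0000>, -sqrt(6)*I/4 on |0001>, -sqrt(2)/4 on |0100>, -sqrt(6)*I/4 on |0101>, and 0 on every other basis state. Key observation: the block from step 5 through step 12 cancels to the identity and can be dropped.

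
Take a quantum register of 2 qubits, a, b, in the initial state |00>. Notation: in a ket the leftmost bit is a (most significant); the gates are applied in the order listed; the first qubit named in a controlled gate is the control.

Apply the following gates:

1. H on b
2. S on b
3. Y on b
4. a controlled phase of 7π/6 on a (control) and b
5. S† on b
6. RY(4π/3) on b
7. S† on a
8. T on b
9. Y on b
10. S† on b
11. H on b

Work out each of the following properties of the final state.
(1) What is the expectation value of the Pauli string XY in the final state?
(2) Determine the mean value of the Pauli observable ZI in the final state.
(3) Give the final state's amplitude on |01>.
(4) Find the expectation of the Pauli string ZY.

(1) In the final state, XY has expectation 0.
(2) In the final state, ZI has expectation 1.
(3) The amplitude on |01> is 1/4 + sqrt(3)/4 - sqrt(3)*exp(3*I*pi/4)/4 + exp(3*I*pi/4)/4.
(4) The expectation value of ZY is sqrt(2)/4.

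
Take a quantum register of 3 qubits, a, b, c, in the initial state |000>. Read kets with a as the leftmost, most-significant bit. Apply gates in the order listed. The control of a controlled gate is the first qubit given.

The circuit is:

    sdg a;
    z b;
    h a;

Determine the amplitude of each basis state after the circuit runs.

After the circuit, the state carries amplitude sqrt(2)/2 on |000>, sqrt(2)/2 on |100>, and 0 on every other basis state.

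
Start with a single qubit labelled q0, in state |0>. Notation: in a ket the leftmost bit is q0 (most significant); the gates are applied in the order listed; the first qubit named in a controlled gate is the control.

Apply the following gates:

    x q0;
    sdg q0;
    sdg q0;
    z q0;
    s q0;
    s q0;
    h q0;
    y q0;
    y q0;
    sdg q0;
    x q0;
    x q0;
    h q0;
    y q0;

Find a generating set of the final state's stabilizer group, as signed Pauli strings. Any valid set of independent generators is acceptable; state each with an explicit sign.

One valid set of independent stabilizer generators is -Y (any independent generating set of the same group is equally correct).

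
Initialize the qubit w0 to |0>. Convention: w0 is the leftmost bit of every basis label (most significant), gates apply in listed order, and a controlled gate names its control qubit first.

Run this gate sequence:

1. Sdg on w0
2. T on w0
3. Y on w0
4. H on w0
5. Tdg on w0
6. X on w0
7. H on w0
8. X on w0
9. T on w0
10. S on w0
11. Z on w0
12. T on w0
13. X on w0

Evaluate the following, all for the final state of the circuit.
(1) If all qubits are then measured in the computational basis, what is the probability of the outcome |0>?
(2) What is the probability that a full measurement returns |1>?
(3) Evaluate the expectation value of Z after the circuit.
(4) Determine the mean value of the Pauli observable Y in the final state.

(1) Outcome |0> occurs with probability 1/2 - sqrt(2)/4.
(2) A full measurement returns |1> with probability sqrt(2)/4 + 1/2.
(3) The observable Z averages to -sqrt(2)/2.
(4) In the final state, Y has expectation sqrt(2)/2.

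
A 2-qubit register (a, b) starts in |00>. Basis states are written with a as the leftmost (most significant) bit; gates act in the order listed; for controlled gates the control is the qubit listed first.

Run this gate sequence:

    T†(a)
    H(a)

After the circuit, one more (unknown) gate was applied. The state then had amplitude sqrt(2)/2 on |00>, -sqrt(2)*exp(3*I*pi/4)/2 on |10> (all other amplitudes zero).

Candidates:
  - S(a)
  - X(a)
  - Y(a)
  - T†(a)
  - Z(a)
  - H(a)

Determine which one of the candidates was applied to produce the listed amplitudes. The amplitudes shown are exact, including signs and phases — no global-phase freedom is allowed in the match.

It was T†(a) that produced the state shown.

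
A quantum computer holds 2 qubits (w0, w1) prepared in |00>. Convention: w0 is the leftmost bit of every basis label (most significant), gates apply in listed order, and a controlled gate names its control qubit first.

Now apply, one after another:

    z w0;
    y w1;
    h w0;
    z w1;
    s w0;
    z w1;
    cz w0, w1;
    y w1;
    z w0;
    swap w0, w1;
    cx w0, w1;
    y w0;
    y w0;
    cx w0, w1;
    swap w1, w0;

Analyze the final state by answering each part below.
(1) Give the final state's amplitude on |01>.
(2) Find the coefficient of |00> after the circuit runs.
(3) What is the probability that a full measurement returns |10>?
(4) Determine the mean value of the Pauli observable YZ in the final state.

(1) The amplitude on |01> is 0. Key observation: gates 11-14 undo each other exactly, leaving only the rest of the circuit to track.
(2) The amplitude on |00> is sqrt(2)/2.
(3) A full measurement returns |10> with probability 1/2.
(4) The expectation value of YZ is 1.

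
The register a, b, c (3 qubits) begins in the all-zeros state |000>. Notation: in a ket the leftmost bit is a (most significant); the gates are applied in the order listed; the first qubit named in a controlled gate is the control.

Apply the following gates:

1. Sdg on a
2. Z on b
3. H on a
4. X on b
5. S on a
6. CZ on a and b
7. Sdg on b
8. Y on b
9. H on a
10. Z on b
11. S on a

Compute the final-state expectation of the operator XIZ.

The observable XIZ averages to -1.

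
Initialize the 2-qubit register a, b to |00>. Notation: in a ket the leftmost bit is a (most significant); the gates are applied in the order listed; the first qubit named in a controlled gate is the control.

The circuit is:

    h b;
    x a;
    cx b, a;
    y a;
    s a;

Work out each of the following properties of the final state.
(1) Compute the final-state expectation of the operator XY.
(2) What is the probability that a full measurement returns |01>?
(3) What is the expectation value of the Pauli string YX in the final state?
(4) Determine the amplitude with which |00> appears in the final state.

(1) The expectation value of XY is -1.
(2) The probability of measuring |01> is 0.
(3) In the final state, YX has expectation -1.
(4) The amplitude on |00> is -sqrt(2)*I/2.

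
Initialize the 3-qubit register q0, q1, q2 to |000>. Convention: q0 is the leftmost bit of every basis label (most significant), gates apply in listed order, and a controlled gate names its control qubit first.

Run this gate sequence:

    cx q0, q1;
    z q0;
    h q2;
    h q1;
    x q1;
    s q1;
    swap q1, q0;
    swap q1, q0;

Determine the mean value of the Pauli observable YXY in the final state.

The observable YXY averages to 0. Key observation: the block from step 7 through step 8 cancels to the identity and can be dropped.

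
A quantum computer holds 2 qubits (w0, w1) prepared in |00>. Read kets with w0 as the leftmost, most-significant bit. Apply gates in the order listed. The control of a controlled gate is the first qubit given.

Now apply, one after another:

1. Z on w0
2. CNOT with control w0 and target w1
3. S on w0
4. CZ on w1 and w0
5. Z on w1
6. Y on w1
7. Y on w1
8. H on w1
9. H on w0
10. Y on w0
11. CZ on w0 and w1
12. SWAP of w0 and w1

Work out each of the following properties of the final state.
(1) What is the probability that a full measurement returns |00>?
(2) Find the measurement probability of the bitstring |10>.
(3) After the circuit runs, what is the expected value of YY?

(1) Outcome |00> occurs with probability 1/4.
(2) A full measurement returns |10> with probability 1/4.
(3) In the final state, YY has expectation -1.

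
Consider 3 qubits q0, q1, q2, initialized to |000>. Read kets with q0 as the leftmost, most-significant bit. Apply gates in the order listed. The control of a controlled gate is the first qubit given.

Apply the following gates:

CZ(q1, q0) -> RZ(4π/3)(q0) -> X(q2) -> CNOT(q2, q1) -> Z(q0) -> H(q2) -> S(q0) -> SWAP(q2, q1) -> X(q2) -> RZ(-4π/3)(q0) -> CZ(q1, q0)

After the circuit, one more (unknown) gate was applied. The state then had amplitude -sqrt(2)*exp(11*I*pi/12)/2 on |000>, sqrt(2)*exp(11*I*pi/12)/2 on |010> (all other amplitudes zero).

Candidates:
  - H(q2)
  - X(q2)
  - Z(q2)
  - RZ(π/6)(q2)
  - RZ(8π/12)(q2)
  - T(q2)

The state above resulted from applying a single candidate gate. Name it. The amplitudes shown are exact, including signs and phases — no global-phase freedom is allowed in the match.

The applied gate was RZ(π/6)(q2).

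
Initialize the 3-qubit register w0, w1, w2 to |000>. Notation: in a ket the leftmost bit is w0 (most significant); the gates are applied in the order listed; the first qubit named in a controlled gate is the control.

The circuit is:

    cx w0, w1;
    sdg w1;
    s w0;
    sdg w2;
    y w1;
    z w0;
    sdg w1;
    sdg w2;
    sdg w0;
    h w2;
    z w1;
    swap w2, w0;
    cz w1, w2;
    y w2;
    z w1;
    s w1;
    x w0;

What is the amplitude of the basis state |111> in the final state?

The final state's coefficient on |111> equals -sqrt(2)/2.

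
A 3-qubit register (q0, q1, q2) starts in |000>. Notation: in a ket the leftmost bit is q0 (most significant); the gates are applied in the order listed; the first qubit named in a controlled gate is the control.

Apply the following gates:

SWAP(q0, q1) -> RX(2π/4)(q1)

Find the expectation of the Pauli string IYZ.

The observable IYZ averages to -1.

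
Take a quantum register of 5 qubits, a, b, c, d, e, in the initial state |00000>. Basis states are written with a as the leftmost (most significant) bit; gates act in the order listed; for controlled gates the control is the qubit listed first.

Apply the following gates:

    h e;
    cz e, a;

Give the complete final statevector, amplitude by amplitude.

The resulting statevector has amplitude sqrt(2)/2 on |00000>, sqrt(2)/2 on |00001>, and 0 on every other basis state.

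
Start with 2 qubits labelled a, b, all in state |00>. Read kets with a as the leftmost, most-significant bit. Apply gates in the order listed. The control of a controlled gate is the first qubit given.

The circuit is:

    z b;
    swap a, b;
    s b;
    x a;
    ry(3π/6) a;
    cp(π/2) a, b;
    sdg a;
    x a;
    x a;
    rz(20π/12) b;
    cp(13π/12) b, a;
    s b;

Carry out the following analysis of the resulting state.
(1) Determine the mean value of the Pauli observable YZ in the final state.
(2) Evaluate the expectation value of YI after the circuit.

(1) In the final state, YZ has expectation 1.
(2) In the final state, YI has expectation 1.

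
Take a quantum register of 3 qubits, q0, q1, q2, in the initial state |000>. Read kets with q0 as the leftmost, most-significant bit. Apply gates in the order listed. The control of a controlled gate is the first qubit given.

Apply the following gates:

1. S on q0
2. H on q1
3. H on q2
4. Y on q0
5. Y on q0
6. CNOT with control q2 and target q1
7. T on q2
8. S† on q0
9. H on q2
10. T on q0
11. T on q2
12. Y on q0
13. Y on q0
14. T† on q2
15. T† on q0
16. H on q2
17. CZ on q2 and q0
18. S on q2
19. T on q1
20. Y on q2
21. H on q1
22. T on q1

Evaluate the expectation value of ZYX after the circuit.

The expectation value of ZYX is -sqrt(2)/4. Key observation: the block from step 9 through step 16 cancels to the identity and can be dropped.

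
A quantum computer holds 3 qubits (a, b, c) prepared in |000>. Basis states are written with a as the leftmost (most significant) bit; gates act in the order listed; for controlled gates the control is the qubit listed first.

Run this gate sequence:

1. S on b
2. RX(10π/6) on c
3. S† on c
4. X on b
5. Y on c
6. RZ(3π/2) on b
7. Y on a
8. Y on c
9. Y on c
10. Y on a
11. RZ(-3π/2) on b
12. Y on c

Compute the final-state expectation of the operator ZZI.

In the final state, ZZI has expectation -1. Key observation: steps 5-12 multiply out to the identity, so the circuit reduces to the remaining gates.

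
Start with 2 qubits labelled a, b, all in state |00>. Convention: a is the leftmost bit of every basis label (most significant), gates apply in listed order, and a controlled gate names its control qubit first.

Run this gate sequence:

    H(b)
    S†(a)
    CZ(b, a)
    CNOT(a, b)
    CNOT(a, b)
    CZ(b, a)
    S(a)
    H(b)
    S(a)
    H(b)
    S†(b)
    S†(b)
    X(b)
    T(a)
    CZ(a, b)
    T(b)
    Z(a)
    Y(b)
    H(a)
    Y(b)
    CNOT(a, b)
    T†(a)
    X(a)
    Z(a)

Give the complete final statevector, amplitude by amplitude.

The final amplitudes are 1/2 on |00>, exp(3*I*pi/4)/2 on |01>, 1/2 on |10>, -exp(I*pi/4)/2 on |11>.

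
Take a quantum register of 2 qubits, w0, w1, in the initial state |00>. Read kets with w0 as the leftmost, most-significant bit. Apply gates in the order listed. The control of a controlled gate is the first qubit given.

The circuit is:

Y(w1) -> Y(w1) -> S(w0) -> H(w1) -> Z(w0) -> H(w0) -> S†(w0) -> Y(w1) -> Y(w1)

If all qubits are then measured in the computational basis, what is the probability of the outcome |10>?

Outcome |10> occurs with probability 1/4.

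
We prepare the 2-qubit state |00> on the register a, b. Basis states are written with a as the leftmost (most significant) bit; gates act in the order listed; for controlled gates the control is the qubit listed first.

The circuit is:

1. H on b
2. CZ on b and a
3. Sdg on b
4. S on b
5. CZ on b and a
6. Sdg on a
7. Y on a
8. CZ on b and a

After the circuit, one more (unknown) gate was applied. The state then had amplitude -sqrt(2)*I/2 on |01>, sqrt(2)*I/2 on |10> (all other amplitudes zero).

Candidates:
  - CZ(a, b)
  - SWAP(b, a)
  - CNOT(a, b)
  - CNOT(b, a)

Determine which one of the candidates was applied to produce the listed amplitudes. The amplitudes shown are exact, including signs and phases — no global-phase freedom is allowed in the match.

It was CNOT(b, a) that produced the state shown. Key observation: gates 2-5 undo each other exactly, leaving only the rest of the circuit to track.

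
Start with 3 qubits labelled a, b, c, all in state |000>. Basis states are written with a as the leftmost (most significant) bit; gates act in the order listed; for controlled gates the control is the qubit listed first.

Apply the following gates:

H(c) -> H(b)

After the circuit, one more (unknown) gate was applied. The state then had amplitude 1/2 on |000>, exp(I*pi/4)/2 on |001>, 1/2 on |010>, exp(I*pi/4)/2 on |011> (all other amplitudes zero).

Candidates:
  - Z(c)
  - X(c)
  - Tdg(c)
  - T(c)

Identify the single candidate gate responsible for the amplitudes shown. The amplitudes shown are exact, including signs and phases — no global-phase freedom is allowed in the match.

It was T(c) that produced the state shown.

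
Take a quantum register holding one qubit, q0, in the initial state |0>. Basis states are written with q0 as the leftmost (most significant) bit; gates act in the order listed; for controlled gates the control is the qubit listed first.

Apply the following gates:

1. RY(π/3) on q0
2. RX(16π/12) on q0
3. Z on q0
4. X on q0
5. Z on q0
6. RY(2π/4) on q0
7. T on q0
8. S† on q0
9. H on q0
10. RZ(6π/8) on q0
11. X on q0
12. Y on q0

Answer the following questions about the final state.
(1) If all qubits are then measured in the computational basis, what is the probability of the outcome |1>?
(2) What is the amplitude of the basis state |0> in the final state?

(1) A full measurement returns |1> with probability -sqrt(2)/16 + sqrt(6)/16 + 1/2.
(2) |0> carries amplitude (-3 + sqrt(3) - sqrt(3)*I + I + (1 + sqrt(3) + sqrt(3)*I + 3*I)*exp(I*pi/4))*exp(5*I*pi/8)/8 in the final state.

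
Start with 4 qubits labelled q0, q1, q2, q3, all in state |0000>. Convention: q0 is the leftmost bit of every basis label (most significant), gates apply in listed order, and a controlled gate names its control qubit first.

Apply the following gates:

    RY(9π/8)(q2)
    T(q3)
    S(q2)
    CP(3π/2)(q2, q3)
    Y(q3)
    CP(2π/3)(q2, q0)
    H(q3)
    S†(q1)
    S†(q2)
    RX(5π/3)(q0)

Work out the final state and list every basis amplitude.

The final amplitudes are sqrt(6)*I*sin(pi/16)/4 on |0000>, -sqrt(6)*I*sin(pi/16)/4 on |0001>, -sqrt(6)*I*cos(pi/16)/4 on |0010>, sqrt(6)*I*cos(pi/16)/4 on |0011>, 0 on |0100>, 0 on |0101>, 0 on |0110>, 0 on |0111>, -sqrt(2)*sin(pi/16)/4 on |1000>, sqrt(2)*sin(pi/16)/4 on |1001>, sqrt(2)*cos(pi/16)/4 on |1010>, -sqrt(2)*cos(pi/16)/4 on |1011>, 0 on |1100>, 0 on |1101>, 0 on |1110>, 0 on |1111>.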